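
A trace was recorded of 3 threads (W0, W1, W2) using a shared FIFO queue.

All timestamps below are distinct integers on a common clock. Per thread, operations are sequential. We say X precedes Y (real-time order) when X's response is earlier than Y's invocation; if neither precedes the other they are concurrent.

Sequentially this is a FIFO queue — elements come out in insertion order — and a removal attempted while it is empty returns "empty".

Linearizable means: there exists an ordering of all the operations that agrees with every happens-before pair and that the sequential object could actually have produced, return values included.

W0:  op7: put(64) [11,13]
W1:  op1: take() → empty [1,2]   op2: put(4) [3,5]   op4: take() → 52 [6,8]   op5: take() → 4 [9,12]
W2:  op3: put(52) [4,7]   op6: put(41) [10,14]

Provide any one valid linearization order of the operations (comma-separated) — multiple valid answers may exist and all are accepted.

step 1: op1 take() → empty — queue <>
step 2: op3 put(52) — queue <52>
step 3: op2 put(4) — queue <52,4>
step 4: op4 take() → 52 — queue <4>
step 5: op5 take() → 4 — queue <>
step 6: op6 put(41) — queue <41>
step 7: op7 put(64) — queue <41,64>

op1, op3, op2, op4, op5, op6, op7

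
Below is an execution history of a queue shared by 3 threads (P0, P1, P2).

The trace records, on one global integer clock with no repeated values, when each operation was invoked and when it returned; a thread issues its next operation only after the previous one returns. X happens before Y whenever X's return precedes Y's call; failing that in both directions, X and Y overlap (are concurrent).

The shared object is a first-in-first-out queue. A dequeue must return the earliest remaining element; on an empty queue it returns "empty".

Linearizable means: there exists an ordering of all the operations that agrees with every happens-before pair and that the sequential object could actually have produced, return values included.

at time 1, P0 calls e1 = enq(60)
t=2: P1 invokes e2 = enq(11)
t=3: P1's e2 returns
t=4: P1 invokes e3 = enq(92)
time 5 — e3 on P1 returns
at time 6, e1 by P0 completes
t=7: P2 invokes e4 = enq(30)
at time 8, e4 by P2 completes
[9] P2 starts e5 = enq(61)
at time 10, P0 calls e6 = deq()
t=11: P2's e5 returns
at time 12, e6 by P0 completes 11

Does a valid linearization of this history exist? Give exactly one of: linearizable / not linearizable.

a witness: e2, e1, e3, e4, e5, e6
1. e2 enq(11), leaving queue <11>
2. e1 enq(60), leaving queue <11,60>
3. e3 enq(92), leaving queue <11,60,92>
4. e4 enq(30), leaving queue <11,60,92,30>
5. e5 enq(61), leaving queue <11,60,92,30,61>
6. e6 deq() → 11, leaving queue <60,92,30,61>

linearizable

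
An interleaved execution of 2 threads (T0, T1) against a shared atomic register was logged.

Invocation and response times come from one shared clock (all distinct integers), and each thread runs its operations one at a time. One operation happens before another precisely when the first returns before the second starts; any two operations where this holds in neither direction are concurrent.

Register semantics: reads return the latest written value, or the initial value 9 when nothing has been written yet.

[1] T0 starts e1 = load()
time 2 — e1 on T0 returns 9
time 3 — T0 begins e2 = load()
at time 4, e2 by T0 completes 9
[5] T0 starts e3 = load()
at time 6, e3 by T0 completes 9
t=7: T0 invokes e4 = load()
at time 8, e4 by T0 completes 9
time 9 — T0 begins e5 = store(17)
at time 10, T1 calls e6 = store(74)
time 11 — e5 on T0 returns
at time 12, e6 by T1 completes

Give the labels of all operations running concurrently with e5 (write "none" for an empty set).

e5 spans [9,11]: anything still running between times 9 and 11 counts as concurrent
e1 [1,2]: before
e2 [3,4]: before
e3 [5,6]: before
e4 [7,8]: before
e6 [10,12]: concurrent

e6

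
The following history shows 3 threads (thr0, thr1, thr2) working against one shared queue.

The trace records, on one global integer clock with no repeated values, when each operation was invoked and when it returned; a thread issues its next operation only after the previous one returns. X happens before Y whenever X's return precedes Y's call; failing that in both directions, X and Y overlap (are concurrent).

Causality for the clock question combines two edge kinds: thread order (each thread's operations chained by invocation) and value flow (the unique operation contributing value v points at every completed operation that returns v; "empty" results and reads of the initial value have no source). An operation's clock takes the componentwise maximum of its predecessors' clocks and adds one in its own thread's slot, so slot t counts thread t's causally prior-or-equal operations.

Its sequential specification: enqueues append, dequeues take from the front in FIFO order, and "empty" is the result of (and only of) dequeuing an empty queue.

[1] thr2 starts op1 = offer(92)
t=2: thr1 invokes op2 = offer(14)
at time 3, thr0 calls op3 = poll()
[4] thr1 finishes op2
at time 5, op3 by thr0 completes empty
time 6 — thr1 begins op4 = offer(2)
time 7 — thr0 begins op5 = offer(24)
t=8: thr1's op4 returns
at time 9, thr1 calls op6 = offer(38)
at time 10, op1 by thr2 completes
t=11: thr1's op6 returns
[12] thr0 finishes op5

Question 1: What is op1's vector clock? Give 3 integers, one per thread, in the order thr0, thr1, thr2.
(0, 0, 1)

VC(op1, invoked at 1): no causal predecessors; +1 on thr2 → (0, 0, 1)
VC(op2, invoked at 2): no causal predecessors; +1 on thr1 → (0, 1, 0)
VC(op3, invoked at 3): no causal predecessors; +1 on thr0 → (1, 0, 0)
merge at op4 (invoked 6): VC(op2)=(0, 1, 0), own-thread bump on thr1 → (0, 2, 0)
merge at op5 (invoked 7): VC(op3)=(1, 0, 0), own-thread bump on thr0 → (2, 0, 0)
merge at op6 (invoked 9): VC(op4)=(0, 2, 0), own-thread bump on thr1 → (0, 3, 0)
target: VC(op1) = (0, 0, 1)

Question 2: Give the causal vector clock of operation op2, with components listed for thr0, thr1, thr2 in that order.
(0, 1, 0)

op1 (invocation 1): nothing precedes it; thr2's component alone gives (0, 0, 1)
op2 (invocation 2): nothing precedes it; thr1's component alone gives (0, 1, 0)
op3 (invocation 3): nothing precedes it; thr0's component alone gives (1, 0, 0)
invoked at 6, op4 merges VC(op2)=(0, 1, 0) and bumps thr1's slot → (0, 2, 0)
invoked at 7, op5 merges VC(op3)=(1, 0, 0) and bumps thr0's slot → (2, 0, 0)
invoked at 9, op6 merges VC(op4)=(0, 2, 0) and bumps thr1's slot → (0, 3, 0)
target: VC(op2) = (0, 1, 0)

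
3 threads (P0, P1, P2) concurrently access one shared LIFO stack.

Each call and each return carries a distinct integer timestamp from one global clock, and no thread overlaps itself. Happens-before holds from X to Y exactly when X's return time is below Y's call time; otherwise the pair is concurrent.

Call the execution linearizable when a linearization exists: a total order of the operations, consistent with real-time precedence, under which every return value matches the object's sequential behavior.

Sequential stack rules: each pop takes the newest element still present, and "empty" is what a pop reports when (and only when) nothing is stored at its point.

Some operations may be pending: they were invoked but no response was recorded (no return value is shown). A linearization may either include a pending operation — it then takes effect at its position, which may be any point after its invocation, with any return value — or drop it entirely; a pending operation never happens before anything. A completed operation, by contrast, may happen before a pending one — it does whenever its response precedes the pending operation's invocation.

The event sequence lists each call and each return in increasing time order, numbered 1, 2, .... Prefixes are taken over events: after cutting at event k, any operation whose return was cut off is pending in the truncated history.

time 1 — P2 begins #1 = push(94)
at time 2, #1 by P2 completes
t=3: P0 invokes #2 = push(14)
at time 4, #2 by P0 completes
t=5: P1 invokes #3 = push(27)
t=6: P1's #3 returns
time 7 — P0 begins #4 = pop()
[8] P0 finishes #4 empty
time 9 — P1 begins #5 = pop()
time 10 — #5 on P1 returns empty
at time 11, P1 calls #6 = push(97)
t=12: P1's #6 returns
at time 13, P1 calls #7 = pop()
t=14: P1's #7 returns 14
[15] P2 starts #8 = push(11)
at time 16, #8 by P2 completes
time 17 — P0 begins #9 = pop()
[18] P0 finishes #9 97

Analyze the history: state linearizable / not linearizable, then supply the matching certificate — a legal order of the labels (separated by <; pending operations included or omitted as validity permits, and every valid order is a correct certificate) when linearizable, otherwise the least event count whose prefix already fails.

prefix check: 1..7 passes, 1..8 fails once #4's time-8 response joins
exactly one order of the 4 completed ops respects real time; the LIFO stack replay fails
take #1, #2, #3, #4: step 4 already fails, because #4 pop() → empty cannot occur there

not linearizable — minimal violating prefix: 8 events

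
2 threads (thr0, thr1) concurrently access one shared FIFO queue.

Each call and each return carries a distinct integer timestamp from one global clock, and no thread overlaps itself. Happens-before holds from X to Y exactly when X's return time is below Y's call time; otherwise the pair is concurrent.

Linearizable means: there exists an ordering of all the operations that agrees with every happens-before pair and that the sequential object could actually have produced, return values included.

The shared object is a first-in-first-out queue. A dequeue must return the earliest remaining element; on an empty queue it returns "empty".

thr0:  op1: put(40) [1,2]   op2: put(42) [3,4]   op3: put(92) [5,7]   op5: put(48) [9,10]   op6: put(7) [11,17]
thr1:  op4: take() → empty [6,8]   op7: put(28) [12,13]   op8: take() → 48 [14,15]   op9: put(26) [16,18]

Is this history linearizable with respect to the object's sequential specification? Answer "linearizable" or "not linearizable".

cut after 7 events: linearizable; cut after 8 events (op4 responds, time 8): not linearizable
4 completed operations, 2 real-time-consistent orders — every FIFO queue replay fails
take op1, op2, op3, op4: step 4 already fails, because op4 take() → empty cannot occur there
take op1, op2, op4, op3: step 3 already fails, because op4 take() → empty cannot occur there

not linearizable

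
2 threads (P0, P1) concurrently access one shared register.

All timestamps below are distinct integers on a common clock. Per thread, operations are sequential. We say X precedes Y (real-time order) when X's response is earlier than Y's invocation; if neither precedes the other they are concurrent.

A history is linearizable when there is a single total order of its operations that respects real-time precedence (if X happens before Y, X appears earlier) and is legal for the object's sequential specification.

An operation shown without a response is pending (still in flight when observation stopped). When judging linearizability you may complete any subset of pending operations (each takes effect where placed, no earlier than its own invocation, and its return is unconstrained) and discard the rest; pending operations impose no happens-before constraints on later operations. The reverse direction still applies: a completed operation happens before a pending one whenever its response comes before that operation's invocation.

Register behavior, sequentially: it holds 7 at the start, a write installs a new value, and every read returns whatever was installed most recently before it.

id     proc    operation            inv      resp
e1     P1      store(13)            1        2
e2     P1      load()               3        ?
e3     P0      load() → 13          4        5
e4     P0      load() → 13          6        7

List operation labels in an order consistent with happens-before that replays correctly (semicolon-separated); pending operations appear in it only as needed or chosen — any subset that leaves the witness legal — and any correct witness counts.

step 1: e1 store(13) — value 13
step 2: e2 load() (pending, included) — value 13
step 3: e3 load() → 13 — value 13
step 4: e4 load() → 13 — value 13

e1; e2; e3; e4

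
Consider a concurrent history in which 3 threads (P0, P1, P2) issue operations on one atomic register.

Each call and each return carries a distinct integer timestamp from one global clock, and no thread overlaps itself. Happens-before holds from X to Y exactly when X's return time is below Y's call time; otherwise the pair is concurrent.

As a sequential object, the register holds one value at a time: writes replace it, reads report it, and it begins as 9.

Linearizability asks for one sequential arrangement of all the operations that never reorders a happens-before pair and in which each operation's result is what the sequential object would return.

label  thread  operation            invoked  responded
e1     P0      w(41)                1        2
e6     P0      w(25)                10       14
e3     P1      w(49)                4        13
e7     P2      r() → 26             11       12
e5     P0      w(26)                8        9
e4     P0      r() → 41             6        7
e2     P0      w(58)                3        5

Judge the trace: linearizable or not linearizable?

not linearizable

already the first 7 events (up to e4's response at time 7) admit no linearization; the first 6 still do
one real-time candidate order over the 3 completed operations — the atomic register replay rejects it
completion choices over the 1 pending operation (e3) were checked; none helps
take e1, e2, e4 (pending dropped): step 3 already fails, because e4 r() → 41 cannot occur there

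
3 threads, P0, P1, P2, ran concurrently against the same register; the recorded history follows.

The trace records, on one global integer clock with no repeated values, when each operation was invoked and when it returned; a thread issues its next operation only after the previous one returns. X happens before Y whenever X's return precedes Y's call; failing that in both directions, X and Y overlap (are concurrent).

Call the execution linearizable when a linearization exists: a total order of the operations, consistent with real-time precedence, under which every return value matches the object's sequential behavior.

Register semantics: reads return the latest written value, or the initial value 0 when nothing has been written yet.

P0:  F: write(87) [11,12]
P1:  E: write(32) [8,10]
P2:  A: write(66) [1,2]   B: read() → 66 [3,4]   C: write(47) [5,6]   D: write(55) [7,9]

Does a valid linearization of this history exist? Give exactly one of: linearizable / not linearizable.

one valid linearization: A, B, C, D, E, F
step 1: A write(66) — value 66
step 2: B read() → 66 — value 66
step 3: C write(47) — value 47
step 4: D write(55) — value 55
step 5: E write(32) — value 32
step 6: F write(87) — value 87

linearizable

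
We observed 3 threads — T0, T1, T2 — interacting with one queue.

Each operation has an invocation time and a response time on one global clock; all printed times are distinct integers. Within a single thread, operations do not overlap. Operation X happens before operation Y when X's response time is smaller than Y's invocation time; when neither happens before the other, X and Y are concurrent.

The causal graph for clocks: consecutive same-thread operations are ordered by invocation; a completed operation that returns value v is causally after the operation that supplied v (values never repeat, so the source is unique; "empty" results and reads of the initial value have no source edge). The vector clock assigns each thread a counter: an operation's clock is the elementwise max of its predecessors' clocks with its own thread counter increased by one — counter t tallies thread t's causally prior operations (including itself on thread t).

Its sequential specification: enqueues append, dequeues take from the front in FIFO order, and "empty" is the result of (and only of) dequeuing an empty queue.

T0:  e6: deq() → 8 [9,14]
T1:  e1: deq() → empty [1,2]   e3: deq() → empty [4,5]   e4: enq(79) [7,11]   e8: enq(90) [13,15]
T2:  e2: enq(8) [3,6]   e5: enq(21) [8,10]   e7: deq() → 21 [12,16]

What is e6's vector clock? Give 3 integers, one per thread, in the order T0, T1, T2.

VC(e2, invoked at 3): no causal predecessors; +1 on T2 → (0, 0, 1)
VC(e1, invoked at 1): no causal predecessors; +1 on T1 → (0, 1, 0)
merge at e5 (invoked 8): VC(e2)=(0, 0, 1), own-thread bump on T2 → (0, 0, 2)
merge at e3 (invoked 4): VC(e1)=(0, 1, 0), own-thread bump on T1 → (0, 2, 0)
merge at e6 (invoked 9): VC(e2)=(0, 0, 1), own-thread bump on T0 → (1, 0, 1)
merge at e7 (invoked 12): VC(e5)=(0, 0, 2), own-thread bump on T2 → (0, 0, 3)
merge at e4 (invoked 7): VC(e3)=(0, 2, 0), own-thread bump on T1 → (0, 3, 0)
merge at e8 (invoked 13): VC(e4)=(0, 3, 0), own-thread bump on T1 → (0, 4, 0)
target: VC(e6) = (1, 0, 1)

(1, 0, 1)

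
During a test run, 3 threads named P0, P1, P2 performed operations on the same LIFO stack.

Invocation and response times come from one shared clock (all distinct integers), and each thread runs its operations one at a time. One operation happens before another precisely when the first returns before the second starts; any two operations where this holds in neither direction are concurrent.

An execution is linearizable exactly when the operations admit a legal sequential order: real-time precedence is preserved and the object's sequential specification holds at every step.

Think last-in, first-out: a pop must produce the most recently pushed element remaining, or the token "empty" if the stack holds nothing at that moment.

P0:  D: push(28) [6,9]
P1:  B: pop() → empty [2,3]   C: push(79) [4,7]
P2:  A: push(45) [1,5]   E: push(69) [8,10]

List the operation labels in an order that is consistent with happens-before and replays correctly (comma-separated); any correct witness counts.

B, A, C, D, E

step 1: B pop() → empty — stack <>
step 2: A push(45) — stack <45>
step 3: C push(79) — stack <45,79>
step 4: D push(28) — stack <45,79,28>
step 5: E push(69) — stack <45,79,28,69>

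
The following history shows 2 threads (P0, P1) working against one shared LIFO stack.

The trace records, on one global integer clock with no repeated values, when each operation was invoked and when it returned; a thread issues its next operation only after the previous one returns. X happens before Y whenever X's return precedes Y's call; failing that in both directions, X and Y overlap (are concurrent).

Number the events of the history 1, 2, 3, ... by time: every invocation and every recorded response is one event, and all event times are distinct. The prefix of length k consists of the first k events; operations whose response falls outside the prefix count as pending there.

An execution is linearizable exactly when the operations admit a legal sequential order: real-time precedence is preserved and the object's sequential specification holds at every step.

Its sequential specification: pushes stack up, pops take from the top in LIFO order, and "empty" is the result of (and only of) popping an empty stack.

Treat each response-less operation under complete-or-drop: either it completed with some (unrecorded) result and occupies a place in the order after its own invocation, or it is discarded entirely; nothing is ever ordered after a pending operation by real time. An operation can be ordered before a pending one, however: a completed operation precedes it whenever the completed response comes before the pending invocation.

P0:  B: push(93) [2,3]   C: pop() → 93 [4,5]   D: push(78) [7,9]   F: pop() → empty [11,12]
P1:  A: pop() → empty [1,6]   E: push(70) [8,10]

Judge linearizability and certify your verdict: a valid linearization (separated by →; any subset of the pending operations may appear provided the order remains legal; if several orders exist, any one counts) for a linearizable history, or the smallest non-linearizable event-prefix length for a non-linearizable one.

not linearizable — minimal violating prefix: 12 events

through event 11 a valid linearization exists; event 12 (F responding at time 12) ends that
the 6 completed operations admit 6 real-time orders; each fails the LIFO stack replay
take A, B, C, D, E, F: step 6 already fails, because F pop() → empty cannot occur there
take A, B, C, E, D, F: step 6 already fails, because F pop() → empty cannot occur there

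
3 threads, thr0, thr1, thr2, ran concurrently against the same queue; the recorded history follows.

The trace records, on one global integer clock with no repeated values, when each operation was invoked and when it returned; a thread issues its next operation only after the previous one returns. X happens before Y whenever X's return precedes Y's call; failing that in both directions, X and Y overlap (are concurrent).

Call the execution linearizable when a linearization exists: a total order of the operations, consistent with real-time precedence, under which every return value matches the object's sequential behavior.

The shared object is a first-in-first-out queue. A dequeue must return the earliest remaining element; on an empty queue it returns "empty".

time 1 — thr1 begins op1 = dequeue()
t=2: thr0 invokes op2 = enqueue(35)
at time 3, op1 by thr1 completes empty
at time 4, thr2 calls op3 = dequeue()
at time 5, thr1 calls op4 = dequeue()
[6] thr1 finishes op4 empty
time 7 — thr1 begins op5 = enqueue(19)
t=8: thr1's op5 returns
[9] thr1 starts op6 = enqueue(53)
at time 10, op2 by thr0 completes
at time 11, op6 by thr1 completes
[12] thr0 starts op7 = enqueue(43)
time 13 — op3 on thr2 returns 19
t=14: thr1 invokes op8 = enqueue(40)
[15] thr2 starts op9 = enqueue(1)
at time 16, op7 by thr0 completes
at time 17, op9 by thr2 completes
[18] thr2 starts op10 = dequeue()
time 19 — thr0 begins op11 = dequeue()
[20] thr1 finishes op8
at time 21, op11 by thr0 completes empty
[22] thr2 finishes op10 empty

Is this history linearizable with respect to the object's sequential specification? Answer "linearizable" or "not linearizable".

not linearizable

already the first 21 events (up to op11's response at time 21) admit no linearization; the first 20 still do
all 207 real-time-respecting orders fail — 10 completed queue operations, no legal replay
every completion of the 1 pending operation (op10) was checked; none linearizes
for example op1, op2, op3, op4, op5, op6, op7, op8, op9, op11 (pending dropped) fails at step 3: op3 dequeue() → 19 is not legal there
for example op1, op2, op3, op4, op5, op6, op7, op9, op8, op11 (pending dropped) fails at step 3: op3 dequeue() → 19 is not legal there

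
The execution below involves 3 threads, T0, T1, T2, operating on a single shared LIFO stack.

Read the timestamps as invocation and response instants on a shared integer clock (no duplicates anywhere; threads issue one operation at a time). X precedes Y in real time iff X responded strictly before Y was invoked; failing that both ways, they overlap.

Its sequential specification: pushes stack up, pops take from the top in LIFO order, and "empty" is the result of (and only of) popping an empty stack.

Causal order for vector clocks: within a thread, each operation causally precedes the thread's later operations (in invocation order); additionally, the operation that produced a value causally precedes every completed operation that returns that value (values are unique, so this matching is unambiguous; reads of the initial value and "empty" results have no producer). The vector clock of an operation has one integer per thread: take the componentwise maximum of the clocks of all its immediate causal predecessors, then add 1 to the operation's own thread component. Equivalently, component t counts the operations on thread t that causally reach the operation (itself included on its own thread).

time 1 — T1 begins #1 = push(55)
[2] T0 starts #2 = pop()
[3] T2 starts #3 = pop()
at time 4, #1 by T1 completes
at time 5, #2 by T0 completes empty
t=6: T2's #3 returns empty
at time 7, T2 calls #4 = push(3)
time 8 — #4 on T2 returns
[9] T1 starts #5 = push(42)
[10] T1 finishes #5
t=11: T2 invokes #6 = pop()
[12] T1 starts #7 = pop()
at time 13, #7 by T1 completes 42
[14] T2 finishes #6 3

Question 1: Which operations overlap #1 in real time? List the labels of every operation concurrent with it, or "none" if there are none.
#2, #3

concurrent with #1 ([1,4]): every op whose interval crosses 1..4
#2 [2,5]: concurrent
#3 [3,6]: concurrent
#4 [7,8]: after
#5 [9,10]: after
#6 [11,14]: after
#7 [12,13]: after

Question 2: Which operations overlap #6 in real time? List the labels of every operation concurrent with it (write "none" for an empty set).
#7

overlap test against #6 [11,14]: concurrent iff the interval meets 11..14
#1 [1,4]: before
#2 [2,5]: before
#3 [3,6]: before
#4 [7,8]: before
#5 [9,10]: before
#7 [12,13]: concurrent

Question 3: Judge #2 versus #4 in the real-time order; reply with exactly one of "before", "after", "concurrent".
before

#2 spans [2,5], #4 spans [7,8]
resp(#2)=5 < inv(#4)=7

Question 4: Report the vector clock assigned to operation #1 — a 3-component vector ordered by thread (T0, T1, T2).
(0, 1, 0)

#3 (invocation 3): nothing precedes it; T2's component alone gives (0, 0, 1)
#1 (invocation 1): nothing precedes it; T1's component alone gives (0, 1, 0)
#2 (invocation 2): nothing precedes it; T0's component alone gives (1, 0, 0)
merge at #4 (invoked 7): VC(#3)=(0, 0, 1), own-thread bump on T2 → (0, 0, 2)
merge at #5 (invoked 9): VC(#1)=(0, 1, 0), own-thread bump on T1 → (0, 2, 0)
merge at #6 (invoked 11): VC(#4)=(0, 0, 2), own-thread bump on T2 → (0, 0, 3)
merge at #7 (invoked 12): VC(#5)=(0, 2, 0), own-thread bump on T1 → (0, 3, 0)
target: VC(#1) = (0, 1, 0)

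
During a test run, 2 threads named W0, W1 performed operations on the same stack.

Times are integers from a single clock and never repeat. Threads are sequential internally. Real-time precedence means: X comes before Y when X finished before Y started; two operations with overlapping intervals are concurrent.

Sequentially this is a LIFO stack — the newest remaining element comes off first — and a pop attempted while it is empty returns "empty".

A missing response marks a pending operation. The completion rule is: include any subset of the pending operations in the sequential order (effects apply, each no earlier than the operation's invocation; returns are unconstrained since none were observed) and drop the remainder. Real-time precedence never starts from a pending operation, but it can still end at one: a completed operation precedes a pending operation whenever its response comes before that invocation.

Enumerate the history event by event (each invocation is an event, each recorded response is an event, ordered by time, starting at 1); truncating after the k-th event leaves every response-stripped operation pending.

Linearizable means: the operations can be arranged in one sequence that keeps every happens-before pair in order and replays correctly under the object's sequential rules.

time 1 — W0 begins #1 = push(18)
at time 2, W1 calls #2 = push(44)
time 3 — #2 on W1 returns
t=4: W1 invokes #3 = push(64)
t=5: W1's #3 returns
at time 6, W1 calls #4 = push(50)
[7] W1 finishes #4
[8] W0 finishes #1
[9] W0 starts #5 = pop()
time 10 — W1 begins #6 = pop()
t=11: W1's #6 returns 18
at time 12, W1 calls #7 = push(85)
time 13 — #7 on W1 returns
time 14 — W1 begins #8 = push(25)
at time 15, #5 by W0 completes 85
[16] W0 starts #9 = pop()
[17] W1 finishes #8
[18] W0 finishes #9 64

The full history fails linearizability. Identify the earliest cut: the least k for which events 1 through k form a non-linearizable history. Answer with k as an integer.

a valid linearization of events 1..17 exists, for instance #2, #3, #4, #1, #6, #7, #5, #8:
step 1: #2 push(44) — stack <44>
step 2: #3 push(64) — stack <44,64>
step 3: #4 push(50) — stack <44,64,50>
step 4: #1 push(18) — stack <44,64,50,18>
step 5: #6 pop() → 18 — stack <44,64,50>
step 6: #7 push(85) — stack <44,64,50,85>
step 7: #5 pop() → 85 — stack <44,64,50>
step 8: #8 push(25) — stack <44,64,50,25>
adding event 18 (#9 responds at 18) leaves no legal real-time order
e.g. #1, #2, #3, #4, #5, #6, #7, #8, #9: illegal at step 5, since #5 pop() → 85 cannot apply there
e.g. #1, #2, #3, #4, #5, #6, #7, #9, #8: illegal at step 5, since #5 pop() → 85 cannot apply there

18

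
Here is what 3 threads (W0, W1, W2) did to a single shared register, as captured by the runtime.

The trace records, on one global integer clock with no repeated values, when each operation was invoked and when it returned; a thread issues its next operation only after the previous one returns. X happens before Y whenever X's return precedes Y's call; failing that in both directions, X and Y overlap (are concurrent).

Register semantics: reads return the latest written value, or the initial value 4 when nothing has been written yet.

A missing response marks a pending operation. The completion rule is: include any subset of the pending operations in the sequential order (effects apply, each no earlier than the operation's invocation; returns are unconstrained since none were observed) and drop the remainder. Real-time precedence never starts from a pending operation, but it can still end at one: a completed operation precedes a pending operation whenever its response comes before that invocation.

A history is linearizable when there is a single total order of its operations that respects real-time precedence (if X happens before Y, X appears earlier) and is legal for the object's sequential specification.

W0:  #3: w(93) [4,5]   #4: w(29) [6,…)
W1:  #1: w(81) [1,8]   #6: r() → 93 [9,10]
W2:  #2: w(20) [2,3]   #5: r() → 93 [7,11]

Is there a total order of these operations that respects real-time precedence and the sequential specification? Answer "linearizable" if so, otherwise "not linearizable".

a witness: #1, #2, #3, #5, #6
after step 1 (#1 w(81)): value 81
after step 2 (#2 w(20)): value 20
after step 3 (#3 w(93)): value 93
after step 4 (#5 r() → 93): value 93
after step 5 (#6 r() → 93): value 93

linearizable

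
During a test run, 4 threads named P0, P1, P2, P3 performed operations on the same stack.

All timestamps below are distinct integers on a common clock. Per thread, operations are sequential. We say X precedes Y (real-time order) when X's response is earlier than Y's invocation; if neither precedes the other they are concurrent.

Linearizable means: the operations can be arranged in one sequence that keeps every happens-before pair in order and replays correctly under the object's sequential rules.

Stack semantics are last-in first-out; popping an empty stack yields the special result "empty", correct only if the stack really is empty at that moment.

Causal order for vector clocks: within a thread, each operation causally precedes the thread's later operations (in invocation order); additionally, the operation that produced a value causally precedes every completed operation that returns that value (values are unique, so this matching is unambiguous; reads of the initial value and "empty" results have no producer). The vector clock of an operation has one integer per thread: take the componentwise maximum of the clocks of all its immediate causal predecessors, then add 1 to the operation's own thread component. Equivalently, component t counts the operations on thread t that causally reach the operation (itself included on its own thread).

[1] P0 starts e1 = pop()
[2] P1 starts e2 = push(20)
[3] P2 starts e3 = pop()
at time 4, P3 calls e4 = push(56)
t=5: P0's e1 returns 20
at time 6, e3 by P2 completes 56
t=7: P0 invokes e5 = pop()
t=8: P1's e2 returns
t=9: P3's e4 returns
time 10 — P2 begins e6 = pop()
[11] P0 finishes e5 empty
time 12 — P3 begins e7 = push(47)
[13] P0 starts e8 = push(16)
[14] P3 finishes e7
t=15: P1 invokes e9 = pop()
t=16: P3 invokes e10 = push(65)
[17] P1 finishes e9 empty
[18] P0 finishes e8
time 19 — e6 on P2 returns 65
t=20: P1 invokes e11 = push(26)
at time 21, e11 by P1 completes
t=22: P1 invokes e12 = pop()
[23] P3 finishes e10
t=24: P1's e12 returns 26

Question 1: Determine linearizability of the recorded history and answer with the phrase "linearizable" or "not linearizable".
through event 18 a valid linearization exists; event 19 (e6 responding at time 19) ends that
real-time-consistent orders of the 9 completed operations: 552 — all fail the stack replay
no escape via the 1 pending operation (e10): every completion choice fails
take e1, e2, e3, e4, e5, e6, e7, e8, e9 (pending dropped): step 1 already fails, because e1 pop() → 20 cannot occur there
take e1, e2, e3, e4, e5, e6, e7, e9, e8 (pending dropped): step 1 already fails, because e1 pop() → 20 cannot occur there

not linearizable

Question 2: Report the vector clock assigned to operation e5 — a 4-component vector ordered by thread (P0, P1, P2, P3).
invoked at 4, e4 has no predecessors; its own P3 bump gives (0, 0, 0, 1)
invoked at 2, e2 has no predecessors; its own P1 bump gives (0, 1, 0, 0)
invoked at 12, e7 merges VC(e4)=(0, 0, 0, 1) and bumps P3's slot → (0, 0, 0, 2)
invoked at 3, e3 merges VC(e4)=(0, 0, 0, 1) and bumps P2's slot → (0, 0, 1, 1)
invoked at 15, e9 merges VC(e2)=(0, 1, 0, 0) and bumps P1's slot → (0, 2, 0, 0)
invoked at 1, e1 merges VC(e2)=(0, 1, 0, 0) and bumps P0's slot → (1, 1, 0, 0)
invoked at 16, e10 merges VC(e7)=(0, 0, 0, 2) and bumps P3's slot → (0, 0, 0, 3)
invoked at 20, e11 merges VC(e9)=(0, 2, 0, 0) and bumps P1's slot → (0, 3, 0, 0)
invoked at 7, e5 merges VC(e1)=(1, 1, 0, 0) and bumps P0's slot → (2, 1, 0, 0)
invoked at 22, e12 merges VC(e11)=(0, 3, 0, 0) and bumps P1's slot → (0, 4, 0, 0)
invoked at 13, e8 merges VC(e5)=(2, 1, 0, 0) and bumps P0's slot → (3, 1, 0, 0)
invoked at 10, e6 merges VC(e3)=(0, 0, 1, 1), VC(e10)=(0, 0, 0, 3) and bumps P2's slot → (0, 0, 2, 3)
target: VC(e5) = (2, 1, 0, 0)

(2, 1, 0, 0)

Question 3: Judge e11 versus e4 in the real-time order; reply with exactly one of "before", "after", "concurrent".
e11 spans [20,21], e4 spans [4,9]
resp(e4)=9 < inv(e11)=20

after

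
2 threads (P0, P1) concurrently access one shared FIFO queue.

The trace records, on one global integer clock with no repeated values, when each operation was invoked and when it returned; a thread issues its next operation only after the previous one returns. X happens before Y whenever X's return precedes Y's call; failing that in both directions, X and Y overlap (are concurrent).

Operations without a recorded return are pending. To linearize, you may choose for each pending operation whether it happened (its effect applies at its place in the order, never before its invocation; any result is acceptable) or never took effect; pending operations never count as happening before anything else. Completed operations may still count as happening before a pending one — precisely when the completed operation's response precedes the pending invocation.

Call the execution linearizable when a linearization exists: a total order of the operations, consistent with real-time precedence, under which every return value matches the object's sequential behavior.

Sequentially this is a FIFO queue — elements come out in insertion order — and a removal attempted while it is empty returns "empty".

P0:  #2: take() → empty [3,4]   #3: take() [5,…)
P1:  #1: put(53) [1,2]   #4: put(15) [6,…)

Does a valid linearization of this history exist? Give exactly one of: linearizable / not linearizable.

through event 3 a valid linearization exists; event 4 (#2 responding at time 4) ends that
one real-time candidate order over the 2 completed operations — the FIFO queue replay rejects it
for example #1, #2 fails at step 2: #2 take() → empty is not legal there

not linearizable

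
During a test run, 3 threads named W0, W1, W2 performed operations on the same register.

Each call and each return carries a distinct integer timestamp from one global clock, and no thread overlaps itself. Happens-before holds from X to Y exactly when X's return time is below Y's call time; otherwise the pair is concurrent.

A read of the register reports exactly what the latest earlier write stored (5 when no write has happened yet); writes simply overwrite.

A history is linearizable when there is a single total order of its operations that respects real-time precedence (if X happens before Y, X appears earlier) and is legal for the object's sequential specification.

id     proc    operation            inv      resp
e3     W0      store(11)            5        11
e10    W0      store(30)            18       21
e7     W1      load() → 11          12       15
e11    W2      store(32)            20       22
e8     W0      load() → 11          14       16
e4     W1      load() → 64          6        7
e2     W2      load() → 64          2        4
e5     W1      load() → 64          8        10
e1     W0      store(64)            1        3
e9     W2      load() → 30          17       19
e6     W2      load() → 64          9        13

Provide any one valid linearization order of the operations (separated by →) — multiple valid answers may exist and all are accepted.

step 1: e1 store(64) — value 64
step 2: e2 load() → 64 — value 64
step 3: e4 load() → 64 — value 64
step 4: e5 load() → 64 — value 64
step 5: e6 load() → 64 — value 64
step 6: e3 store(11) — value 11
step 7: e7 load() → 11 — value 11
step 8: e8 load() → 11 — value 11
step 9: e10 store(30) — value 30
step 10: e9 load() → 30 — value 30
step 11: e11 store(32) — value 32

e1 → e2 → e4 → e5 → e6 → e3 → e7 → e8 → e10 → e9 → e11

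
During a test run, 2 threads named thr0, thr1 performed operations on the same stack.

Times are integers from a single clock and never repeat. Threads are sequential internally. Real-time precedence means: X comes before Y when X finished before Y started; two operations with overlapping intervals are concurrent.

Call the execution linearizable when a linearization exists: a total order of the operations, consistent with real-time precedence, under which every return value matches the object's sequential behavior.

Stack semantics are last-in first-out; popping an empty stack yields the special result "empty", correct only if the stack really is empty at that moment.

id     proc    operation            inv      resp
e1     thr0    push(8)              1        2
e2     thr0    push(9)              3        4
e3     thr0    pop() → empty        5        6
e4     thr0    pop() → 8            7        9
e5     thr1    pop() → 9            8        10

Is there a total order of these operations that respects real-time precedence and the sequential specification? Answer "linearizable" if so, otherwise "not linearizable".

not linearizable

already the first 6 events (up to e3's response at time 6) admit no linearization; the first 5 still do
the completed operations (3 total) allow one real-time order; the stack replay rejects it
one such order, e1, e2, e3, breaks at step 3 where e3 pop() → empty is illegal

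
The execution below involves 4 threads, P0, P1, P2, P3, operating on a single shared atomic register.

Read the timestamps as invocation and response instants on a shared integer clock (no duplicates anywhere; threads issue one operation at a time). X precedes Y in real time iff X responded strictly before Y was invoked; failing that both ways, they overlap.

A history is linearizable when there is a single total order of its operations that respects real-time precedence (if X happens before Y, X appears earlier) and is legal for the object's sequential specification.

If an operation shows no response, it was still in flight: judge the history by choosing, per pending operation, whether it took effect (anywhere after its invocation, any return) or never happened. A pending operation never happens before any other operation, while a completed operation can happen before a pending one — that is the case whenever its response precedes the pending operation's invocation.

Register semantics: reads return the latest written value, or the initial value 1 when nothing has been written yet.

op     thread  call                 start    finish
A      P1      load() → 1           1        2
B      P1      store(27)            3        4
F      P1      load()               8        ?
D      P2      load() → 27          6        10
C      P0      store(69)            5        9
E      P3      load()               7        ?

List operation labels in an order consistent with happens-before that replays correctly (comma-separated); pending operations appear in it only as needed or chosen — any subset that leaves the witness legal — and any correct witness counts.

step 1: A load() → 1 — value 1
step 2: B store(27) — value 27
step 3: D load() → 27 — value 27
step 4: C store(69) — value 69

A, B, D, C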